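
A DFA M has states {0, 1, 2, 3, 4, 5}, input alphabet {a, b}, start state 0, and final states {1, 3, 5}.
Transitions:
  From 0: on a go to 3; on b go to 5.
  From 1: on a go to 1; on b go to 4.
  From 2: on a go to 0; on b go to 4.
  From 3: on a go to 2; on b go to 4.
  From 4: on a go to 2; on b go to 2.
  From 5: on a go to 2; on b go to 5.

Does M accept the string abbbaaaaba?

rejected

0 --a--> 3
3 --b--> 4
4 --b--> 2
2 --b--> 4
4 --a--> 2
2 --a--> 0
0 --a--> 3
3 --a--> 2
2 --b--> 4
4 --a--> 2
End in state 2, which is not an accepting state.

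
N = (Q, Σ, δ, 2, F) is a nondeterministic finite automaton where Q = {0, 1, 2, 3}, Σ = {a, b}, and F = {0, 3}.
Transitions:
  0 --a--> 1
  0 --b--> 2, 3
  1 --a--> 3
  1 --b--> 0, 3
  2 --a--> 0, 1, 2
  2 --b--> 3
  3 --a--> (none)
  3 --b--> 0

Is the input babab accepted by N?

Start: {2}
read b: {3}
read a: {}
The reachable set is empty and stays empty for the remaining 3 symbols.
Reachable ∩ accepting = {} — empty.

rejected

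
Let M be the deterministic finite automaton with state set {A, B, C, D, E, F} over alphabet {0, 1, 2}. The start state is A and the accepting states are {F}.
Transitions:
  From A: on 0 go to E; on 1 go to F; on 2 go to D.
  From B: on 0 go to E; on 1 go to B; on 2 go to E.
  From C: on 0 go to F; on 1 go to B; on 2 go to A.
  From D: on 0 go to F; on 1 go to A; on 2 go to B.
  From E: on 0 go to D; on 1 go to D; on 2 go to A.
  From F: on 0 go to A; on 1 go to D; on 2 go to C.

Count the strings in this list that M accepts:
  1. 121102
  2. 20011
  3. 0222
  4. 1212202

121102: rejected
20011: rejected
0222: rejected
1212202: rejected

0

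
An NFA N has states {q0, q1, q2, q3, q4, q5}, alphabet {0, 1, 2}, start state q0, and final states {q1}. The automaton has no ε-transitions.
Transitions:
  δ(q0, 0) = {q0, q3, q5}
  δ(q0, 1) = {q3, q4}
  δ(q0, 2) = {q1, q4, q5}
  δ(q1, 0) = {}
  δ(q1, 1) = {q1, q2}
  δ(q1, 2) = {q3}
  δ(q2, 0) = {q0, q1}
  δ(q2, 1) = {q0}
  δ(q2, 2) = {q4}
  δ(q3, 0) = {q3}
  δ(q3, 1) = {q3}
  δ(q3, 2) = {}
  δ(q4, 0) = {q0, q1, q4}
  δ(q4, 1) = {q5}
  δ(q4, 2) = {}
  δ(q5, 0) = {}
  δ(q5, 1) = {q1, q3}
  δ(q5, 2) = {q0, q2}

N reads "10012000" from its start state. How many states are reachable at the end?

5

Start: {q0}
read 1: {q3, q4}
read 0: {q0, q1, q3, q4}
read 0: {q0, q1, q3, q4, q5}
read 1: {q1, q2, q3, q4, q5}
read 2: {q0, q2, q3, q4}
read 0: {q0, q1, q3, q4, q5}
read 0: {q0, q1, q3, q4, q5}
read 0: {q0, q1, q3, q4, q5}
Final reachable set {q0, q1, q3, q4, q5} has 5 states.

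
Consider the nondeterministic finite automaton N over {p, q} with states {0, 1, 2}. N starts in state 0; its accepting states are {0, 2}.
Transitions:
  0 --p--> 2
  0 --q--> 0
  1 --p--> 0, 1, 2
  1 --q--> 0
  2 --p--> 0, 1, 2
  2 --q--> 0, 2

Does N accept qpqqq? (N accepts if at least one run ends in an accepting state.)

accepted

Start: {0}
read q: {0}
read p: {2}
read q: {0, 2}
read q: {0, 2}
read q: {0, 2}
Reachable ∩ accepting = {0, 2} — nonempty.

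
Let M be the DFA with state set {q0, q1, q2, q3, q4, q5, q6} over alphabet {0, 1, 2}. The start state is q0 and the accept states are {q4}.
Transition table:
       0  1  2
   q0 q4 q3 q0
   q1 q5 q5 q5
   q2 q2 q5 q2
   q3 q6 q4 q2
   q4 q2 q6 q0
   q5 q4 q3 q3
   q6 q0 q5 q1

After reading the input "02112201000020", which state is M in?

q2

q0 --0--> q4
q4 --2--> q0
q0 --1--> q3
q3 --1--> q4
q4 --2--> q0
q0 --2--> q0
q0 --0--> q4
q4 --1--> q6
q6 --0--> q0
q0 --0--> q4
q4 --0--> q2
q2 --0--> q2
q2 --2--> q2
q2 --0--> q2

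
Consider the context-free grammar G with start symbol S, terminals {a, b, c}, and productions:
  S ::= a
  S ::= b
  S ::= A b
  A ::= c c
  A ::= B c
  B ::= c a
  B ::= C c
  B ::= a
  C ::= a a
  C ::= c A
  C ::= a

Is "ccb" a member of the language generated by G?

S ⇒ Ab ⇒ ccb

yes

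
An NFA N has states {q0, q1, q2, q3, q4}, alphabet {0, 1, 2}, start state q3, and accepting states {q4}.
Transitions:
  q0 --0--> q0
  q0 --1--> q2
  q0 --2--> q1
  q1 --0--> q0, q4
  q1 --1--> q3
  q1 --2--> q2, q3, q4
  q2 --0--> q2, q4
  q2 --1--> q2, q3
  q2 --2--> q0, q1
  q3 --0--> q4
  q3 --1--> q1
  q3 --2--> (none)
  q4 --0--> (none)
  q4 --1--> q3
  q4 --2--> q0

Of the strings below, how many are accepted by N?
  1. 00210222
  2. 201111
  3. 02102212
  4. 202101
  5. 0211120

2

00210222: rejected
201111: rejected
02102212: accepted
202101: rejected
0211120: accepted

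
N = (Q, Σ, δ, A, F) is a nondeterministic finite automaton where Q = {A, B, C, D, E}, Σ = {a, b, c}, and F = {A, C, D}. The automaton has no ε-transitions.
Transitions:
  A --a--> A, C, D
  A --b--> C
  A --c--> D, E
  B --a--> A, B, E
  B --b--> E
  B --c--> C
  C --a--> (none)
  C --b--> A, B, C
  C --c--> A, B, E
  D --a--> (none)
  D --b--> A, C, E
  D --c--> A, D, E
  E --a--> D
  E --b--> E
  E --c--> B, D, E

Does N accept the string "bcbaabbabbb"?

Start: {A}
read b: {C}
read c: {A, B, E}
read b: {C, E}
read a: {D}
read a: {}
The reachable set is empty and stays empty for the remaining 6 symbols.
Reachable ∩ accepting = {} — empty.

rejected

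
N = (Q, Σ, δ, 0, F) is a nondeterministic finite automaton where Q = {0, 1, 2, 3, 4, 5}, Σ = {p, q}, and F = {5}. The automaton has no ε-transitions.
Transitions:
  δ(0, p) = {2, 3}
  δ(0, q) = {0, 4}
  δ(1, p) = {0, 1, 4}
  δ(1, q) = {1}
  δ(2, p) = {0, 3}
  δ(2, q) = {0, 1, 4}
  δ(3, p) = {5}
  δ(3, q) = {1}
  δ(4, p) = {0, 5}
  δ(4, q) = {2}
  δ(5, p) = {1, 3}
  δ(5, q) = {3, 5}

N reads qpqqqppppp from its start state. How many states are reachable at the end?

6

Start: {0}
read q: {0, 4}
read p: {0, 2, 3, 5}
read q: {0, 1, 3, 4, 5}
read q: {0, 1, 2, 3, 4, 5}
read q: {0, 1, 2, 3, 4, 5}
read p: {0, 1, 2, 3, 4, 5}
read p: {0, 1, 2, 3, 4, 5}
read p: {0, 1, 2, 3, 4, 5}
read p: {0, 1, 2, 3, 4, 5}
read p: {0, 1, 2, 3, 4, 5}
Final reachable set {0, 1, 2, 3, 4, 5} has 6 states.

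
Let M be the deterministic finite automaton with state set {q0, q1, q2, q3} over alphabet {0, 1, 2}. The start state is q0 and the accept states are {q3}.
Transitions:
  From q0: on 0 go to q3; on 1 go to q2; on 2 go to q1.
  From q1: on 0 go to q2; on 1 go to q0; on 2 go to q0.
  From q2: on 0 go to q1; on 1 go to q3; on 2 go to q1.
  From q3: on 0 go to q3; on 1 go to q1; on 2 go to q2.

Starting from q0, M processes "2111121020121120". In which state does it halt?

q1

q0 --2--> q1
q1 --1--> q0
q0 --1--> q2
q2 --1--> q3
q3 --1--> q1
q1 --2--> q0
q0 --1--> q2
q2 --0--> q1
q1 --2--> q0
q0 --0--> q3
q3 --1--> q1
q1 --2--> q0
q0 --1--> q2
q2 --1--> q3
q3 --2--> q2
q2 --0--> q1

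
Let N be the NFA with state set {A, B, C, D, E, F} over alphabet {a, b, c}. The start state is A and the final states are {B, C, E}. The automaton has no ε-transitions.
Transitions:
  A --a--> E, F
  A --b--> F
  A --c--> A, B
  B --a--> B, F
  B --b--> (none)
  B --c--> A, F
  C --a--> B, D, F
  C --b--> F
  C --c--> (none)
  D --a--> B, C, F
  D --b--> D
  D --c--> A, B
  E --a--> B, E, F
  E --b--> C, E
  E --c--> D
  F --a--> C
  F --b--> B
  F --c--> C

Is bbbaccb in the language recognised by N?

rejected

Start: {A}
read b: {F}
read b: {B}
read b: {}
The reachable set is empty and stays empty for the remaining 4 symbols.
Reachable ∩ accepting = {} — empty.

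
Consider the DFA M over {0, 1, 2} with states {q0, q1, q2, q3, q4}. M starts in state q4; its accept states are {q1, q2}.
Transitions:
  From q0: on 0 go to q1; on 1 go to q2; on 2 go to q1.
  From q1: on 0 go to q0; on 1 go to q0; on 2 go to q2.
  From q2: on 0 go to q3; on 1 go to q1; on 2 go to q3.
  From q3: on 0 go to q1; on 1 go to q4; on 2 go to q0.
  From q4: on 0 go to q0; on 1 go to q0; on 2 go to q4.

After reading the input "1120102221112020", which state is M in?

q4 --1--> q0
q0 --1--> q2
q2 --2--> q3
q3 --0--> q1
q1 --1--> q0
q0 --0--> q1
q1 --2--> q2
q2 --2--> q3
q3 --2--> q0
q0 --1--> q2
q2 --1--> q1
q1 --1--> q0
q0 --2--> q1
q1 --0--> q0
q0 --2--> q1
q1 --0--> q0

q0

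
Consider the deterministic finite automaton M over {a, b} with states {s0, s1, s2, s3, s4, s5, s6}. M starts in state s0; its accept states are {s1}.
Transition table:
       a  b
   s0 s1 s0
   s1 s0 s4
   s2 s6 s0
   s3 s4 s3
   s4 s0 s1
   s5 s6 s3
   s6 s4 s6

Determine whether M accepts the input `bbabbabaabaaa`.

accepted

s0 --b--> s0
s0 --b--> s0
s0 --a--> s1
s1 --b--> s4
s4 --b--> s1
s1 --a--> s0
s0 --b--> s0
s0 --a--> s1
s1 --a--> s0
s0 --b--> s0
s0 --a--> s1
s1 --a--> s0
s0 --a--> s1
End in state s1, which is an accepting state.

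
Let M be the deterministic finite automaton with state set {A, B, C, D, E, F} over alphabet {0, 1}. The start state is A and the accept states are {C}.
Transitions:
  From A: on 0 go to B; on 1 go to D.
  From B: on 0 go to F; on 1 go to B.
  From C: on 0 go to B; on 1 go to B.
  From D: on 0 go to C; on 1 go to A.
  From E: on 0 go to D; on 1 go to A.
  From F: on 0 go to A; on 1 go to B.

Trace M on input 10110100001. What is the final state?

B

A --1--> D
D --0--> C
C --1--> B
B --1--> B
B --0--> F
F --1--> B
B --0--> F
F --0--> A
A --0--> B
B --0--> F
F --1--> B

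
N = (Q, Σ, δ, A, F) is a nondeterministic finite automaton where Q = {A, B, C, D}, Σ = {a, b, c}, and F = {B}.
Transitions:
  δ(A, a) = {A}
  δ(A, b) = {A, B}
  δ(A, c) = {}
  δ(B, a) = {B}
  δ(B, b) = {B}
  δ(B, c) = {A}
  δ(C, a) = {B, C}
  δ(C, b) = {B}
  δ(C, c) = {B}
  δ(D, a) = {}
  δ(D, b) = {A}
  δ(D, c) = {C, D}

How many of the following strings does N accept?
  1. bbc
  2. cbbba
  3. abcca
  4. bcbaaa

bbc: rejected
cbbba: rejected
abcca: rejected
bcbaaa: accepted

1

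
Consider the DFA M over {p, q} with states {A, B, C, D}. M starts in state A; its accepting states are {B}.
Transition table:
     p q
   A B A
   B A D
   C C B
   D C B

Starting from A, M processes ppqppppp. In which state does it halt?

A --p--> B
B --p--> A
A --q--> A
A --p--> B
B --p--> A
A --p--> B
B --p--> A
A --p--> B

B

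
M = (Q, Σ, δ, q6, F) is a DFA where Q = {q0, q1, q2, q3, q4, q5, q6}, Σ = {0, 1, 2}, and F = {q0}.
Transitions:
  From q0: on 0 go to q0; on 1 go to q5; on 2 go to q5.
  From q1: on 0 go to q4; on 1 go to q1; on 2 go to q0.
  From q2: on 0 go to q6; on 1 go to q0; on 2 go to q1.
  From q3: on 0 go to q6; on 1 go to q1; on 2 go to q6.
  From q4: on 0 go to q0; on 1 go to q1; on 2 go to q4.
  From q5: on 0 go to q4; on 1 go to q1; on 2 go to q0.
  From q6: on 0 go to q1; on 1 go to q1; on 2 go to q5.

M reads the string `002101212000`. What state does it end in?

q0

q6 --0--> q1
q1 --0--> q4
q4 --2--> q4
q4 --1--> q1
q1 --0--> q4
q4 --1--> q1
q1 --2--> q0
q0 --1--> q5
q5 --2--> q0
q0 --0--> q0
q0 --0--> q0
q0 --0--> q0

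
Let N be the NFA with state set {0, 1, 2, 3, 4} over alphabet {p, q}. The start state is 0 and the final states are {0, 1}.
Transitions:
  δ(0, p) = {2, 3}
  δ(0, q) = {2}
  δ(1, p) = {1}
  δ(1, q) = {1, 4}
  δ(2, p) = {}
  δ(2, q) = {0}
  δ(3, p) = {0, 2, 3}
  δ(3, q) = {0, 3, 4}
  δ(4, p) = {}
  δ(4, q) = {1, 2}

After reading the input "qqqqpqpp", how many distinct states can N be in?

3

Start: {0}
read q: {2}
read q: {0}
read q: {2}
read q: {0}
read p: {2, 3}
read q: {0, 3, 4}
read p: {0, 2, 3}
read p: {0, 2, 3}
Final reachable set {0, 2, 3} has 3 states.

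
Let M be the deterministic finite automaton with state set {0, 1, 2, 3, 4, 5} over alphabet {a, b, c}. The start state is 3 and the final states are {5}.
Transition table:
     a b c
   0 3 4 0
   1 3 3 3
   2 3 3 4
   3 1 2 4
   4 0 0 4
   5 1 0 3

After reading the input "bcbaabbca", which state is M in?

3 --b--> 2
2 --c--> 4
4 --b--> 0
0 --a--> 3
3 --a--> 1
1 --b--> 3
3 --b--> 2
2 --c--> 4
4 --a--> 0

0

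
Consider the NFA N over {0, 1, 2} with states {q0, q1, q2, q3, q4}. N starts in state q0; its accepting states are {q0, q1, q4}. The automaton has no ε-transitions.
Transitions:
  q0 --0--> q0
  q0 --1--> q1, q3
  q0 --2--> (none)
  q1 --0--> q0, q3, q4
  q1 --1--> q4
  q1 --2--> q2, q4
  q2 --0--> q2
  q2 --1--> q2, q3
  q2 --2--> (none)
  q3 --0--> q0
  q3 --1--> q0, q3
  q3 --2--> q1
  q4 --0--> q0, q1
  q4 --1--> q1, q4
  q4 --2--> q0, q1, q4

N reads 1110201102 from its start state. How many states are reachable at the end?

4

Start: {q0}
read 1: {q1, q3}
read 1: {q0, q3, q4}
read 1: {q0, q1, q3, q4}
read 0: {q0, q1, q3, q4}
read 2: {q0, q1, q2, q4}
read 0: {q0, q1, q2, q3, q4}
read 1: {q0, q1, q2, q3, q4}
read 1: {q0, q1, q2, q3, q4}
read 0: {q0, q1, q2, q3, q4}
read 2: {q0, q1, q2, q4}
Final reachable set {q0, q1, q2, q4} has 4 states.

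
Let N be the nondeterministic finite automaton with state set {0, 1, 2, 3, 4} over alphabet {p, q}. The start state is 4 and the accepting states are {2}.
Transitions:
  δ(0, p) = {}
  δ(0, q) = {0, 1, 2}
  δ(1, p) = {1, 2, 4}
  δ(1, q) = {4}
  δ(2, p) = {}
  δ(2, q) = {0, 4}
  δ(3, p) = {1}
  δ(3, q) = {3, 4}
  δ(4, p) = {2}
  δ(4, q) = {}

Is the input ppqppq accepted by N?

rejected

Start: {4}
read p: {2}
read p: {}
The reachable set is empty and stays empty for the remaining 4 symbols.
Reachable ∩ accepting = {} — empty.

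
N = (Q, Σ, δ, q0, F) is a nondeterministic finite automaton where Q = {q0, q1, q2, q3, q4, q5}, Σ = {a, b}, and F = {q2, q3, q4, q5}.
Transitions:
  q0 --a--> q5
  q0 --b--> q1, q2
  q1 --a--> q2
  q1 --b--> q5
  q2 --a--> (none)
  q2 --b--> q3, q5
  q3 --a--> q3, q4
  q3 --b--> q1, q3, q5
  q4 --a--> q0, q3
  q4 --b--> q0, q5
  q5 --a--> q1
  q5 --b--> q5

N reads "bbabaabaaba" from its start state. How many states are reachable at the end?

5

Start: {q0}
read b: {q1, q2}
read b: {q3, q5}
read a: {q1, q3, q4}
read b: {q0, q1, q3, q5}
read a: {q1, q2, q3, q4, q5}
read a: {q0, q1, q2, q3, q4}
read b: {q0, q1, q2, q3, q5}
read a: {q1, q2, q3, q4, q5}
read a: {q0, q1, q2, q3, q4}
read b: {q0, q1, q2, q3, q5}
read a: {q1, q2, q3, q4, q5}
Final reachable set {q1, q2, q3, q4, q5} has 5 states.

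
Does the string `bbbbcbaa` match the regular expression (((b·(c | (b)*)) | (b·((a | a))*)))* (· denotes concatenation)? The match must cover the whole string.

Split into 5 pieces b · b · b · bc · baa; each matches ((b·(c|(b)*))|(b·((a|a))*)).

yes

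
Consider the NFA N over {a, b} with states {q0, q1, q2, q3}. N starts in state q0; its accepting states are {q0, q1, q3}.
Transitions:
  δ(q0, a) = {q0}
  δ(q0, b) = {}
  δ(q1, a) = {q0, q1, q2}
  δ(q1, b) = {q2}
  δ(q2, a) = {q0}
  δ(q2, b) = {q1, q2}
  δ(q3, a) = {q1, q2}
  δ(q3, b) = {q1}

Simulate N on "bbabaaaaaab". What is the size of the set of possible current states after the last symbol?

0

Start: {q0}
read b: {}
The reachable set is empty and stays empty for the remaining 10 symbols.
Final reachable set {} has 0 states.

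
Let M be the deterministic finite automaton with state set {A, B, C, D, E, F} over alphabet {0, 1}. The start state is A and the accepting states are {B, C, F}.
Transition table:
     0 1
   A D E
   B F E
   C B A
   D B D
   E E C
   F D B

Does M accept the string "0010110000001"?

accepted

A --0--> D
D --0--> B
B --1--> E
E --0--> E
E --1--> C
C --1--> A
A --0--> D
D --0--> B
B --0--> F
F --0--> D
D --0--> B
B --0--> F
F --1--> B
End in state B, which is an accepting state.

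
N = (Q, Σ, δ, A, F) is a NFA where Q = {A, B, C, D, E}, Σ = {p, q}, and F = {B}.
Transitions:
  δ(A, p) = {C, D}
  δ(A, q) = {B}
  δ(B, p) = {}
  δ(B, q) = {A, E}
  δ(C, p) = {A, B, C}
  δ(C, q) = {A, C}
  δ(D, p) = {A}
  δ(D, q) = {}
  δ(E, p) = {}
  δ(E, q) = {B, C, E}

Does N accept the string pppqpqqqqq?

Start: {A}
read p: {C, D}
read p: {A, B, C}
read p: {A, B, C, D}
read q: {A, B, C, E}
read p: {A, B, C, D}
read q: {A, B, C, E}
read q: {A, B, C, E}
read q: {A, B, C, E}
read q: {A, B, C, E}
read q: {A, B, C, E}
Reachable ∩ accepting = {B} — nonempty.

accepted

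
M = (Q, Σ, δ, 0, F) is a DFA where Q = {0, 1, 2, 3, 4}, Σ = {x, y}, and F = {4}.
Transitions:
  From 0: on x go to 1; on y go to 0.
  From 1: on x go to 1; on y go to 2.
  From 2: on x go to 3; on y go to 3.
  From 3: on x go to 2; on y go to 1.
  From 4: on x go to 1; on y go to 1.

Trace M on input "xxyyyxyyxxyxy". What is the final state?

0 --x--> 1
1 --x--> 1
1 --y--> 2
2 --y--> 3
3 --y--> 1
1 --x--> 1
1 --y--> 2
2 --y--> 3
3 --x--> 2
2 --x--> 3
3 --y--> 1
1 --x--> 1
1 --y--> 2

2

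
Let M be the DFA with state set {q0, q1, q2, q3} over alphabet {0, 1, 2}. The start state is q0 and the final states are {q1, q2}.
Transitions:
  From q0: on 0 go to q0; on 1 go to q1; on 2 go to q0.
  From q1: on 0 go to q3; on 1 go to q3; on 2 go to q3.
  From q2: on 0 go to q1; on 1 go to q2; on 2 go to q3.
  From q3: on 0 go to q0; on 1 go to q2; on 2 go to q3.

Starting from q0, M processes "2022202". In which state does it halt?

q0

q0 --2--> q0
q0 --0--> q0
q0 --2--> q0
q0 --2--> q0
q0 --2--> q0
q0 --0--> q0
q0 --2--> q0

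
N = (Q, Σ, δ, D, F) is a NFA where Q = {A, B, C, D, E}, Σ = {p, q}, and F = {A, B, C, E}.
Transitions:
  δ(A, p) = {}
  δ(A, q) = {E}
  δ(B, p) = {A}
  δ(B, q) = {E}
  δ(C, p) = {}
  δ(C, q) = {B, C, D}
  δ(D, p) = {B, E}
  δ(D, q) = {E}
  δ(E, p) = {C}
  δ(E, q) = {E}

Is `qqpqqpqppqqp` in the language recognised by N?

accepted

Start: {D}
read q: {E}
read q: {E}
read p: {C}
read q: {B, C, D}
read q: {B, C, D, E}
read p: {A, B, C, E}
read q: {B, C, D, E}
read p: {A, B, C, E}
read p: {A, C}
read q: {B, C, D, E}
read q: {B, C, D, E}
read p: {A, B, C, E}
Reachable ∩ accepting = {A, B, C, E} — nonempty.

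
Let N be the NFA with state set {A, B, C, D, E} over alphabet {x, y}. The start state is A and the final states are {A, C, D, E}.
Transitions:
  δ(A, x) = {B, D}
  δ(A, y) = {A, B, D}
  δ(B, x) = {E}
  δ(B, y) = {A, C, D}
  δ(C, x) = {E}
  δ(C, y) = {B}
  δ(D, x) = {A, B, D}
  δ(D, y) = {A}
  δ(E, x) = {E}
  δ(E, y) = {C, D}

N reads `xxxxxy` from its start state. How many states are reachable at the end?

Start: {A}
read x: {B, D}
read x: {A, B, D, E}
read x: {A, B, D, E}
read x: {A, B, D, E}
read x: {A, B, D, E}
read y: {A, B, C, D}
Final reachable set {A, B, C, D} has 4 states.

4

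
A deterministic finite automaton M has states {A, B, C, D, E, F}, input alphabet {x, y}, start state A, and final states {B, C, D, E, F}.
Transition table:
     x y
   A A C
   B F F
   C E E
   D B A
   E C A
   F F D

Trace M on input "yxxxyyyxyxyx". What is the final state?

A --y--> C
C --x--> E
E --x--> C
C --x--> E
E --y--> A
A --y--> C
C --y--> E
E --x--> C
C --y--> E
E --x--> C
C --y--> E
E --x--> C

C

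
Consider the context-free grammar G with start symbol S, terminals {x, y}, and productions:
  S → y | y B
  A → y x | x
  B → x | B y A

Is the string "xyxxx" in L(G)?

no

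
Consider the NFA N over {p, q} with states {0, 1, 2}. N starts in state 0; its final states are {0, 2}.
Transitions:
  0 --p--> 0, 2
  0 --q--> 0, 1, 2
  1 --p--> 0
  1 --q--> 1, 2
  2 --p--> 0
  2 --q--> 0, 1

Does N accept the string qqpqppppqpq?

accepted

Start: {0}
read q: {0, 1, 2}
read q: {0, 1, 2}
read p: {0, 2}
read q: {0, 1, 2}
read p: {0, 2}
read p: {0, 2}
read p: {0, 2}
read p: {0, 2}
read q: {0, 1, 2}
read p: {0, 2}
read q: {0, 1, 2}
Reachable ∩ accepting = {0, 2} — nonempty.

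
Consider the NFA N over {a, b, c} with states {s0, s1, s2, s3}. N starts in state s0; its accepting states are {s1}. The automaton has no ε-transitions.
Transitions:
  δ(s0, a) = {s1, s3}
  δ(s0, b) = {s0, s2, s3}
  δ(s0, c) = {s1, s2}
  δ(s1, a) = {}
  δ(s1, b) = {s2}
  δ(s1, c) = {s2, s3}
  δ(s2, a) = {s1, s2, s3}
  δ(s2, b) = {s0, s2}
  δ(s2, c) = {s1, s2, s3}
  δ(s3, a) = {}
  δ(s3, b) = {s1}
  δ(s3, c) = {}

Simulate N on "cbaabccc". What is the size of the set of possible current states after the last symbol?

3

Start: {s0}
read c: {s1, s2}
read b: {s0, s2}
read a: {s1, s2, s3}
read a: {s1, s2, s3}
read b: {s0, s1, s2}
read c: {s1, s2, s3}
read c: {s1, s2, s3}
read c: {s1, s2, s3}
Final reachable set {s1, s2, s3} has 3 states.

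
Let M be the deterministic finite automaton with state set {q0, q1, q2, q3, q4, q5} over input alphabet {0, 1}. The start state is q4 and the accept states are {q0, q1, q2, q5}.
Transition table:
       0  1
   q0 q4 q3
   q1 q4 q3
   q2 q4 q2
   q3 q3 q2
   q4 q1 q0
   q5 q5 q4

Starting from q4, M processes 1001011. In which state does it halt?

q2

q4 --1--> q0
q0 --0--> q4
q4 --0--> q1
q1 --1--> q3
q3 --0--> q3
q3 --1--> q2
q2 --1--> q2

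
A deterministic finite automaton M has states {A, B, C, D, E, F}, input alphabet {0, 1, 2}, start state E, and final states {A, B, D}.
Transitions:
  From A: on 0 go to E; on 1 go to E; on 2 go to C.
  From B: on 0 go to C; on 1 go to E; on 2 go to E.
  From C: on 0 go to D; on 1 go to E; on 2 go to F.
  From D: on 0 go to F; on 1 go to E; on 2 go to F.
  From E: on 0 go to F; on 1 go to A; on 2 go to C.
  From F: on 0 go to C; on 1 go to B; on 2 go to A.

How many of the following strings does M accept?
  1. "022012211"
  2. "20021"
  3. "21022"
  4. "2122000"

"022012211": rejected
"20021": rejected
"21022": rejected
"2122000": rejected

0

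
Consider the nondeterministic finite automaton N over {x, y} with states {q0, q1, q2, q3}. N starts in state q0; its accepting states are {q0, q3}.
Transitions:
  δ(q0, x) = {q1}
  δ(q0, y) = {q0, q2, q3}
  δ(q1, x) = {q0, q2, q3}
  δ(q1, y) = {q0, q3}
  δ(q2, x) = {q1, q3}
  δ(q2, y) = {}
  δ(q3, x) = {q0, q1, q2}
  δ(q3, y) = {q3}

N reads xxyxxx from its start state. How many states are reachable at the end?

Start: {q0}
read x: {q1}
read x: {q0, q2, q3}
read y: {q0, q2, q3}
read x: {q0, q1, q2, q3}
read x: {q0, q1, q2, q3}
read x: {q0, q1, q2, q3}
Final reachable set {q0, q1, q2, q3} has 4 states.

4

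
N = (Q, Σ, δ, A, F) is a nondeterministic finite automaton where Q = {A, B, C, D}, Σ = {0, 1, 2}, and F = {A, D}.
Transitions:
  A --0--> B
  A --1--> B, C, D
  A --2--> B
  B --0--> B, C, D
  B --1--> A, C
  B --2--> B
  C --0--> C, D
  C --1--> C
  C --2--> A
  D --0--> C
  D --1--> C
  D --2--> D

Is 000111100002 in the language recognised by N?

accepted

Start: {A}
read 0: {B}
read 0: {B, C, D}
read 0: {B, C, D}
read 1: {A, C}
read 1: {B, C, D}
read 1: {A, C}
read 1: {B, C, D}
read 0: {B, C, D}
read 0: {B, C, D}
read 0: {B, C, D}
read 0: {B, C, D}
read 2: {A, B, D}
Reachable ∩ accepting = {A, D} — nonempty.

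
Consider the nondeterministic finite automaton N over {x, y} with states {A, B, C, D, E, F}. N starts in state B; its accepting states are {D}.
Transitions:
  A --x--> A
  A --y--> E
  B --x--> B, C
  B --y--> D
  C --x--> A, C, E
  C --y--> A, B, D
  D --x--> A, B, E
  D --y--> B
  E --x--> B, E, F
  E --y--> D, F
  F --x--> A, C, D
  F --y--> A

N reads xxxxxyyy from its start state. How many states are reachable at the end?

5

Start: {B}
read x: {B, C}
read x: {A, B, C, E}
read x: {A, B, C, E, F}
read x: {A, B, C, D, E, F}
read x: {A, B, C, D, E, F}
read y: {A, B, D, E, F}
read y: {A, B, D, E, F}
read y: {A, B, D, E, F}
Final reachable set {A, B, D, E, F} has 5 states.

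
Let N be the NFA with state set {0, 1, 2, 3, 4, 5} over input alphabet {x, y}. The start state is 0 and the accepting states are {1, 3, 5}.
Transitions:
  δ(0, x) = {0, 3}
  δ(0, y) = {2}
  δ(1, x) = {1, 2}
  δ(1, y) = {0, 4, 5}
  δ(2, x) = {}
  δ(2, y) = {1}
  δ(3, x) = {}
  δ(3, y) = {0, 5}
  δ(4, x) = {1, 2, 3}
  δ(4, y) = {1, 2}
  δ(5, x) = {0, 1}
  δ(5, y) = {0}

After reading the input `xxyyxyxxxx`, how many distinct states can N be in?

Start: {0}
read x: {0, 3}
read x: {0, 3}
read y: {0, 2, 5}
read y: {0, 1, 2}
read x: {0, 1, 2, 3}
read y: {0, 1, 2, 4, 5}
read x: {0, 1, 2, 3}
read x: {0, 1, 2, 3}
read x: {0, 1, 2, 3}
read x: {0, 1, 2, 3}
Final reachable set {0, 1, 2, 3} has 4 states.

4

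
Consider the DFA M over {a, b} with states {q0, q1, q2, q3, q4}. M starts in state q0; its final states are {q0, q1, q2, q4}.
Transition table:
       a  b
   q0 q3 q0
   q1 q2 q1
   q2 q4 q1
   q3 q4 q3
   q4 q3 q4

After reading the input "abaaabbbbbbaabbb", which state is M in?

q4

q0 --a--> q3
q3 --b--> q3
q3 --a--> q4
q4 --a--> q3
q3 --a--> q4
q4 --b--> q4
q4 --b--> q4
q4 --b--> q4
q4 --b--> q4
q4 --b--> q4
q4 --b--> q4
q4 --a--> q3
q3 --a--> q4
q4 --b--> q4
q4 --b--> q4
q4 --b--> q4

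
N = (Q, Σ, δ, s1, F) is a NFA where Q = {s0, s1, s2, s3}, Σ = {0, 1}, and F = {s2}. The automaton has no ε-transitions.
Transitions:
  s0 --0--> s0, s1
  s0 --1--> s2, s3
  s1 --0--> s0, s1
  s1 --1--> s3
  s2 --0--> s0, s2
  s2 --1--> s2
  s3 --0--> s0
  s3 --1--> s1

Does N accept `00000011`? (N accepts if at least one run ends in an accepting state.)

Start: {s1}
read 0: {s0, s1}
read 0: {s0, s1}
read 0: {s0, s1}
read 0: {s0, s1}
read 0: {s0, s1}
read 0: {s0, s1}
read 1: {s2, s3}
read 1: {s1, s2}
Reachable ∩ accepting = {s2} — nonempty.

accepted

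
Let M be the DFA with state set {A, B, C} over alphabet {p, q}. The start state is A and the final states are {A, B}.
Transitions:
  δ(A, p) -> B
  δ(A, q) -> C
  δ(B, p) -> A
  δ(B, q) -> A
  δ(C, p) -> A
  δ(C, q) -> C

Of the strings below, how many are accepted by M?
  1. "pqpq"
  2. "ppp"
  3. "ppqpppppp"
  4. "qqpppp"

"pqpq": accepted
"ppp": accepted
"ppqpppppp": accepted
"qqpppp": accepted

4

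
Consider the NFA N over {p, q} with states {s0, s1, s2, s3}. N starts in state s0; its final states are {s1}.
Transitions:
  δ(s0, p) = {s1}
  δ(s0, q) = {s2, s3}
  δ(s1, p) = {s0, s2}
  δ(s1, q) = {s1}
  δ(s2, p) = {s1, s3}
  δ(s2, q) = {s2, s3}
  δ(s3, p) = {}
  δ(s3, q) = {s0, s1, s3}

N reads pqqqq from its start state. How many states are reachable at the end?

1

Start: {s0}
read p: {s1}
read q: {s1}
read q: {s1}
read q: {s1}
read q: {s1}
Final reachable set {s1} has 1 state.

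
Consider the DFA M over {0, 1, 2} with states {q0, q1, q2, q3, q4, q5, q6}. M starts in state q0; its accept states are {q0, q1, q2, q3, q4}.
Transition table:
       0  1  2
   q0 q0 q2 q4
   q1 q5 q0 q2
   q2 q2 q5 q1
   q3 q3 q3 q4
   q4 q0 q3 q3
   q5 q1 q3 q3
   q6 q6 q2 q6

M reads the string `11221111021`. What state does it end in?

q0 --1--> q2
q2 --1--> q5
q5 --2--> q3
q3 --2--> q4
q4 --1--> q3
q3 --1--> q3
q3 --1--> q3
q3 --1--> q3
q3 --0--> q3
q3 --2--> q4
q4 --1--> q3

q3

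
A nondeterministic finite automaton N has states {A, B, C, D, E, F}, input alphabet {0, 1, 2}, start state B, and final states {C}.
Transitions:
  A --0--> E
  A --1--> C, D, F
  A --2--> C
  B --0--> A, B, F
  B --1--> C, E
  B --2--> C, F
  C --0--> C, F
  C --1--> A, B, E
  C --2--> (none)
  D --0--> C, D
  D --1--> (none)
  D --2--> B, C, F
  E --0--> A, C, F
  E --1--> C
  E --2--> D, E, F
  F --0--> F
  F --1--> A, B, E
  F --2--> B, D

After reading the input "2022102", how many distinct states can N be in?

Start: {B}
read 2: {C, F}
read 0: {C, F}
read 2: {B, D}
read 2: {B, C, F}
read 1: {A, B, C, E}
read 0: {A, B, C, E, F}
read 2: {B, C, D, E, F}
Final reachable set {B, C, D, E, F} has 5 states.

5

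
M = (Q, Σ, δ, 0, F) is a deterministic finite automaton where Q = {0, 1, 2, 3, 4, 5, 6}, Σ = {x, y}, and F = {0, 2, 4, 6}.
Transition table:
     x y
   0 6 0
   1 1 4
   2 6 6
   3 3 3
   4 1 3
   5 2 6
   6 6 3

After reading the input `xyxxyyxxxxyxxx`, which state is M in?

3

0 --x--> 6
6 --y--> 3
3 --x--> 3
3 --x--> 3
3 --y--> 3
3 --y--> 3
3 --x--> 3
3 --x--> 3
3 --x--> 3
3 --x--> 3
3 --y--> 3
3 --x--> 3
3 --x--> 3
3 --x--> 3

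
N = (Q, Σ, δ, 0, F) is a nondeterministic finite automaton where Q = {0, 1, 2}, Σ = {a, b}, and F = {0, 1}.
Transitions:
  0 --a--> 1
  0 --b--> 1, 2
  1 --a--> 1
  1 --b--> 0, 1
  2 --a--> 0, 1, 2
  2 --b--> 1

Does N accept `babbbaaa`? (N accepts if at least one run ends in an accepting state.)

Start: {0}
read b: {1, 2}
read a: {0, 1, 2}
read b: {0, 1, 2}
read b: {0, 1, 2}
read b: {0, 1, 2}
read a: {0, 1, 2}
read a: {0, 1, 2}
read a: {0, 1, 2}
Reachable ∩ accepting = {0, 1} — nonempty.

accepted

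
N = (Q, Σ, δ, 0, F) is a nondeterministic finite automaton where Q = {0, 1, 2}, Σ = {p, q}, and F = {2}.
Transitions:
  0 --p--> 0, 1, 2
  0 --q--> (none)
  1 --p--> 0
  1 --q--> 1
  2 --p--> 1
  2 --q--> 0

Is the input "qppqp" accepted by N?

rejected

Start: {0}
read q: {}
The reachable set is empty and stays empty for the remaining 4 symbols.
Reachable ∩ accepting = {} — empty.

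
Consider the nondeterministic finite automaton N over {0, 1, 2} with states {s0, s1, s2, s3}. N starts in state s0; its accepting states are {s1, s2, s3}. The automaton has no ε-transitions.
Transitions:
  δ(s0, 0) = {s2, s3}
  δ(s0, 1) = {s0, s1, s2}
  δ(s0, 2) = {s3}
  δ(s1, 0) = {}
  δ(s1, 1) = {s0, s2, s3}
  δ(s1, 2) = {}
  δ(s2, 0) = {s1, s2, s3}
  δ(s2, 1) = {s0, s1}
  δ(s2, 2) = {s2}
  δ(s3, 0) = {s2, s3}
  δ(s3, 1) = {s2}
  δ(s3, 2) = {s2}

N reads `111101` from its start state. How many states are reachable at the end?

Start: {s0}
read 1: {s0, s1, s2}
read 1: {s0, s1, s2, s3}
read 1: {s0, s1, s2, s3}
read 1: {s0, s1, s2, s3}
read 0: {s1, s2, s3}
read 1: {s0, s1, s2, s3}
Final reachable set {s0, s1, s2, s3} has 4 states.

4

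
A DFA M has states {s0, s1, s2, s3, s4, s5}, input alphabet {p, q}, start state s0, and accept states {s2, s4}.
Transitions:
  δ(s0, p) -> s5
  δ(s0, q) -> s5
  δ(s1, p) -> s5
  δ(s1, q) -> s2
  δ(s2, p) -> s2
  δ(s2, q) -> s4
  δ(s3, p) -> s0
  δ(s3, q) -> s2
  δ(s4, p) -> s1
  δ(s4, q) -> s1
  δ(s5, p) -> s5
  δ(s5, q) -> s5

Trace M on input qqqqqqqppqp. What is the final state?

s5

s0 --q--> s5
s5 --q--> s5
s5 --q--> s5
s5 --q--> s5
s5 --q--> s5
s5 --q--> s5
s5 --q--> s5
s5 --p--> s5
s5 --p--> s5
s5 --q--> s5
s5 --p--> s5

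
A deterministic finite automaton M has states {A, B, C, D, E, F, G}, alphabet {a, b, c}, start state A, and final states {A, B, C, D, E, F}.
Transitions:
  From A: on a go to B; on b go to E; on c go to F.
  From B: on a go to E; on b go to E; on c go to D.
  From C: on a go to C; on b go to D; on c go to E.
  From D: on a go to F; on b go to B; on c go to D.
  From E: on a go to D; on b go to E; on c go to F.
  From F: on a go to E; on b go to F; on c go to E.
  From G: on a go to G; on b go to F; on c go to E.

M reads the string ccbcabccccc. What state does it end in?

F

A --c--> F
F --c--> E
E --b--> E
E --c--> F
F --a--> E
E --b--> E
E --c--> F
F --c--> E
E --c--> F
F --c--> E
E --c--> F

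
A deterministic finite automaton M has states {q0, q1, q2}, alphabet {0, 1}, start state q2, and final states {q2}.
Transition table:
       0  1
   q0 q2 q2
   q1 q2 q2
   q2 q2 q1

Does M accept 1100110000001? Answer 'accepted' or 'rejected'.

rejected

q2 --1--> q1
q1 --1--> q2
q2 --0--> q2
q2 --0--> q2
q2 --1--> q1
q1 --1--> q2
q2 --0--> q2
q2 --0--> q2
q2 --0--> q2
q2 --0--> q2
q2 --0--> q2
q2 --0--> q2
q2 --1--> q1
End in state q1, which is not an accepting state.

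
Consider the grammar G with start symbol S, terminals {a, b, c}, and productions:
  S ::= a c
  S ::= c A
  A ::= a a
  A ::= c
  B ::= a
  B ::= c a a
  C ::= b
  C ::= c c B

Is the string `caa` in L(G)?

S ⇒ cA ⇒ caa

yes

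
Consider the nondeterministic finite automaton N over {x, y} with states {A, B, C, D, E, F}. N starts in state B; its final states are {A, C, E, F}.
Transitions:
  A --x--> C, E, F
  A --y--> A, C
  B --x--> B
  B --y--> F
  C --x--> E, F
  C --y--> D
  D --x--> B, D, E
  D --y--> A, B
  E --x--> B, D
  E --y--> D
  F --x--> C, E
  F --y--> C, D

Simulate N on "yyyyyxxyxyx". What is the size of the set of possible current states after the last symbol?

Start: {B}
read y: {F}
read y: {C, D}
read y: {A, B, D}
read y: {A, B, C, F}
read y: {A, C, D, F}
read x: {B, C, D, E, F}
read x: {B, C, D, E, F}
read y: {A, B, C, D, F}
read x: {B, C, D, E, F}
read y: {A, B, C, D, F}
read x: {B, C, D, E, F}
Final reachable set {B, C, D, E, F} has 5 states.

5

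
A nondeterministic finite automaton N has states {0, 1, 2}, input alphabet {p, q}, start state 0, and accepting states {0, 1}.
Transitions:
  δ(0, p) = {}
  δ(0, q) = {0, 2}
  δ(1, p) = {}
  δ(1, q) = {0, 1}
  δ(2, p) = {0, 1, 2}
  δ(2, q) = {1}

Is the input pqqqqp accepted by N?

rejected

Start: {0}
read p: {}
The reachable set is empty and stays empty for the remaining 5 symbols.
Reachable ∩ accepting = {} — empty.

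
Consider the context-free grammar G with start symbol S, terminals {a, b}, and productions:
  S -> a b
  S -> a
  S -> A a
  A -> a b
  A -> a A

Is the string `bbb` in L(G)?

no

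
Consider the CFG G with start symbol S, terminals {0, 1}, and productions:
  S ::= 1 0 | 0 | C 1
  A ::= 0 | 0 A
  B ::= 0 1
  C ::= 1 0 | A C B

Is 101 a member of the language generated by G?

S ⇒ C1 ⇒ 101

yes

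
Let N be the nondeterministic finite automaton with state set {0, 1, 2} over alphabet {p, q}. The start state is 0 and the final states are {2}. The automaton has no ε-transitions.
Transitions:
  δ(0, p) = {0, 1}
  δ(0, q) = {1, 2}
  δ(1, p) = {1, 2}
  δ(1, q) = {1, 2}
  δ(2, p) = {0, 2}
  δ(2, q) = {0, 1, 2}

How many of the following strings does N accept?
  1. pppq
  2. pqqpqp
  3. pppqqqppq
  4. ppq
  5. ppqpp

5

pppq: accepted
pqqpqp: accepted
pppqqqppq: accepted
ppq: accepted
ppqpp: accepted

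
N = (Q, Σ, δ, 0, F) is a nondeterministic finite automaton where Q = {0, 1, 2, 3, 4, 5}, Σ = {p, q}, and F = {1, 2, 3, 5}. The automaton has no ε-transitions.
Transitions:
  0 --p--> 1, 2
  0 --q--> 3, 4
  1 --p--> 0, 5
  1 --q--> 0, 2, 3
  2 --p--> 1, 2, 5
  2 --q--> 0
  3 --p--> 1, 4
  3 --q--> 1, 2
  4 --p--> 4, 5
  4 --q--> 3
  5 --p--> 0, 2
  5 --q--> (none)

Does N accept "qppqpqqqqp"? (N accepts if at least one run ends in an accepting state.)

Start: {0}
read q: {3, 4}
read p: {1, 4, 5}
read p: {0, 2, 4, 5}
read q: {0, 3, 4}
read p: {1, 2, 4, 5}
read q: {0, 2, 3}
read q: {0, 1, 2, 3, 4}
read q: {0, 1, 2, 3, 4}
read q: {0, 1, 2, 3, 4}
read p: {0, 1, 2, 4, 5}
Reachable ∩ accepting = {1, 2, 5} — nonempty.

accepted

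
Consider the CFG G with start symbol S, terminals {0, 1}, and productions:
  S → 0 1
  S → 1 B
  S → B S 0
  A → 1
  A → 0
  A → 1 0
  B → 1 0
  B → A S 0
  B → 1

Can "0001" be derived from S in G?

no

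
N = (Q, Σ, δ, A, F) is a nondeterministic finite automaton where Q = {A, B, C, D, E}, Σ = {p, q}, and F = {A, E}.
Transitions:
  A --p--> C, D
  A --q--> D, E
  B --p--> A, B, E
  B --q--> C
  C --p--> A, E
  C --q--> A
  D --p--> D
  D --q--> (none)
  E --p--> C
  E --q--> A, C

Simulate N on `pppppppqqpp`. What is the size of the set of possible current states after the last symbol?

3

Start: {A}
read p: {C, D}
read p: {A, D, E}
read p: {C, D}
read p: {A, D, E}
read p: {C, D}
read p: {A, D, E}
read p: {C, D}
read q: {A}
read q: {D, E}
read p: {C, D}
read p: {A, D, E}
Final reachable set {A, D, E} has 3 states.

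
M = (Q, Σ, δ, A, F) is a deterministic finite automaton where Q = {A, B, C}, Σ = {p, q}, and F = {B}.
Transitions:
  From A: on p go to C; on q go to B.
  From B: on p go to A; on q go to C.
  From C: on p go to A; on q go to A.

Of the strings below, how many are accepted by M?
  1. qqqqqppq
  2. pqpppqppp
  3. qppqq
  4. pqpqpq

qqqqqppq: rejected
pqpppqppp: rejected
qppqq: accepted
pqpqpq: rejected

1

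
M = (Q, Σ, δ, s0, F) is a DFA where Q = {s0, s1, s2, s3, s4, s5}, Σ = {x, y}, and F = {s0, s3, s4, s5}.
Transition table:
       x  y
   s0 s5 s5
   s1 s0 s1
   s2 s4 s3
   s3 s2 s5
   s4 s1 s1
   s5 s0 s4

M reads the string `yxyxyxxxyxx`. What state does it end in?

s0 --y--> s5
s5 --x--> s0
s0 --y--> s5
s5 --x--> s0
s0 --y--> s5
s5 --x--> s0
s0 --x--> s5
s5 --x--> s0
s0 --y--> s5
s5 --x--> s0
s0 --x--> s5

s5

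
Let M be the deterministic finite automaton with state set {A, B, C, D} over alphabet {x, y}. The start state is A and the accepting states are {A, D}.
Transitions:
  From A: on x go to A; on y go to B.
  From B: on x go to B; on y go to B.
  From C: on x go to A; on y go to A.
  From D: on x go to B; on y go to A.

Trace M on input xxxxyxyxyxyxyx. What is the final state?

B

A --x--> A
A --x--> A
A --x--> A
A --x--> A
A --y--> B
B --x--> B
B --y--> B
B --x--> B
B --y--> B
B --x--> B
B --y--> B
B --x--> B
B --y--> B
B --x--> B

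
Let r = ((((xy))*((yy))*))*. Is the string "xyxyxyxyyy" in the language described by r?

yes

Split into 5 pieces xy · xy · xy · xy · yy; each matches (((xy))*((yy))*).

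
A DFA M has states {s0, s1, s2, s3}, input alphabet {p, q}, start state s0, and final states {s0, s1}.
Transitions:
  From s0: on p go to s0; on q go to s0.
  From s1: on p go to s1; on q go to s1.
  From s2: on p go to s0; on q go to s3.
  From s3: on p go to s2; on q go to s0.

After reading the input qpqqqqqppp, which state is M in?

s0

s0 --q--> s0
s0 --p--> s0
s0 --q--> s0
s0 --q--> s0
s0 --q--> s0
s0 --q--> s0
s0 --q--> s0
s0 --p--> s0
s0 --p--> s0
s0 --p--> s0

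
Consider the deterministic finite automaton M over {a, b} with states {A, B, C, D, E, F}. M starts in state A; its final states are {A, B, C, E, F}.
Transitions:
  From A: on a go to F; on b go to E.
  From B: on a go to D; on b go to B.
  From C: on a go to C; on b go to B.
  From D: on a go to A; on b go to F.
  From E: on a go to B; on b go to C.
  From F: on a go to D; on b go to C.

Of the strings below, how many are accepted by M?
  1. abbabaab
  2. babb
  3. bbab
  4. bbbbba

3

abbabaab: accepted
babb: accepted
bbab: accepted
bbbbba: rejected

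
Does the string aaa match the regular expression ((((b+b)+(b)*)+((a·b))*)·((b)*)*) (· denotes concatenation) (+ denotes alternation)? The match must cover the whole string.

no

No split of aaa into u·v has (((b+b)+(b)*)+((a·b))*) matching u and ((b)*)* matching v.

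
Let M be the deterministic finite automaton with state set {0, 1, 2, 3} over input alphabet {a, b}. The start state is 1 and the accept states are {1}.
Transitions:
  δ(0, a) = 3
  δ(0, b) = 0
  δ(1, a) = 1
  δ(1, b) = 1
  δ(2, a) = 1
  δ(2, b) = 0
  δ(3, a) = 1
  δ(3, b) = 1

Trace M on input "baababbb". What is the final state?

1 --b--> 1
1 --a--> 1
1 --a--> 1
1 --b--> 1
1 --a--> 1
1 --b--> 1
1 --b--> 1
1 --b--> 1

1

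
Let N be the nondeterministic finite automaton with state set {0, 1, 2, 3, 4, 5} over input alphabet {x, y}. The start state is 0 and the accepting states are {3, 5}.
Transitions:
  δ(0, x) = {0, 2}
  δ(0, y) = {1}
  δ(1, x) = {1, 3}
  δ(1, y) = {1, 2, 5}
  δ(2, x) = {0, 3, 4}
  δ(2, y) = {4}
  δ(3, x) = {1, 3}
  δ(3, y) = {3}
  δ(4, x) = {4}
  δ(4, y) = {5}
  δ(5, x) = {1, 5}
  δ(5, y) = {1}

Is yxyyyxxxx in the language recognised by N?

Start: {0}
read y: {1}
read x: {1, 3}
read y: {1, 2, 3, 5}
read y: {1, 2, 3, 4, 5}
read y: {1, 2, 3, 4, 5}
read x: {0, 1, 3, 4, 5}
read x: {0, 1, 2, 3, 4, 5}
read x: {0, 1, 2, 3, 4, 5}
read x: {0, 1, 2, 3, 4, 5}
Reachable ∩ accepting = {3, 5} — nonempty.

accepted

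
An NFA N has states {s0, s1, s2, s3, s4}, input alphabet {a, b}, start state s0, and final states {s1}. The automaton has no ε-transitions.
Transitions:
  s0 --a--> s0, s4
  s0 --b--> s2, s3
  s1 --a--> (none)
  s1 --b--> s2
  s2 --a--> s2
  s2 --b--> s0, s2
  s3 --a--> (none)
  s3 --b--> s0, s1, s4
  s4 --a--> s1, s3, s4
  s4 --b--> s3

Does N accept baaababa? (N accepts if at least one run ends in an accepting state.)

rejected

Start: {s0}
read b: {s2, s3}
read a: {s2}
read a: {s2}
read a: {s2}
read b: {s0, s2}
read a: {s0, s2, s4}
read b: {s0, s2, s3}
read a: {s0, s2, s4}
Reachable ∩ accepting = {} — empty.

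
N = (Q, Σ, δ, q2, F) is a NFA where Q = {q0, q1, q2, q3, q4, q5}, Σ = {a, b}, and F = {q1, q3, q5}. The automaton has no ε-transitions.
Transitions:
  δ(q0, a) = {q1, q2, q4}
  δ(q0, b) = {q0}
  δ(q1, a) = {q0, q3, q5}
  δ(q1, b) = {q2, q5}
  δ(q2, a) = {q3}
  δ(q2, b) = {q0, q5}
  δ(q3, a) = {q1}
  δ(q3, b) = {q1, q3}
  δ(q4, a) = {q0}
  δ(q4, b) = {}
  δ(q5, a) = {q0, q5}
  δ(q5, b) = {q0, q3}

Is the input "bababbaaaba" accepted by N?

Start: {q2}
read b: {q0, q5}
read a: {q0, q1, q2, q4, q5}
read b: {q0, q2, q3, q5}
read a: {q0, q1, q2, q3, q4, q5}
read b: {q0, q1, q2, q3, q5}
read b: {q0, q1, q2, q3, q5}
read a: {q0, q1, q2, q3, q4, q5}
read a: {q0, q1, q2, q3, q4, q5}
read a: {q0, q1, q2, q3, q4, q5}
read b: {q0, q1, q2, q3, q5}
read a: {q0, q1, q2, q3, q4, q5}
Reachable ∩ accepting = {q1, q3, q5} — nonempty.

accepted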